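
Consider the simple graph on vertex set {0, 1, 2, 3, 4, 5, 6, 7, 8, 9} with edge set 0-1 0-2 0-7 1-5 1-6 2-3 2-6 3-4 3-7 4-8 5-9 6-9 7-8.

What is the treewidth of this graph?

2

A width-2 tree decomposition is:
Bags: B1 = {1, 5, 9}  B2 = {1, 6, 9}  B3 = {0, 1, 6}  B4 = {0, 2, 6}  B5 = {0, 2, 7}  B6 = {2, 3, 7}  B7 = {3, 7, 8}  B8 = {3, 4, 8}
Tree: B1–B2, B2–B3, B3–B4, B4–B5, B5–B6, B6–B7, B7–B8
The largest bag has 3 vertices, giving width 2; this decomposition certifies tw(G) ≤ 2. The edges 5–9–6–1–5 form a cycle, so G is not a tree and its treewidth is at least 2. Therefore the treewidth is 2.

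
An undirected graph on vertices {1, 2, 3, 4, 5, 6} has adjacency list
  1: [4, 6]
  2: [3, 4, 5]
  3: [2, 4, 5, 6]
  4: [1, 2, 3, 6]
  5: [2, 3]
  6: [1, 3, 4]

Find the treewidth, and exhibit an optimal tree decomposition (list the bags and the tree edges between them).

Every bag has size at most 3, so the width is 3 − 1 = 2 and tw(G) ≤ 2. For the lower bound, the 3 vertices {1, 4, 6} are pairwise adjacent, and any tree decomposition puts a clique entirely inside one bag — forcing width ≥ 2. Combining the bounds, tw(G) = 2.

Treewidth 2.
Bags: B1 = {3, 4, 6}  B2 = {1, 4, 6}  B3 = {2, 3, 4}  B4 = {2, 3, 5}
Tree: B1–B2, B1–B3, B3–B4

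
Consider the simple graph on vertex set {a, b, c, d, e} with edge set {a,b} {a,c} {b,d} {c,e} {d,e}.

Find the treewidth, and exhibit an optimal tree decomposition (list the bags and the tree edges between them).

Treewidth 2.
One such decomposition:
Bags: B1 = {b, d, e}  B2 = {b, c, e}  B3 = {a, b, c}
Tree: B1–B2, B2–B3

Each bag holds 3 vertices, so the decomposition has width 2, which upper-bounds the treewidth. For the lower bound, G contains the cycle b–d–e–c–a–b, so G is not a forest; only forests have treewidth ≤ 1, hence tw(G) ≥ 2. The upper and lower bounds meet at 2, so that is the treewidth.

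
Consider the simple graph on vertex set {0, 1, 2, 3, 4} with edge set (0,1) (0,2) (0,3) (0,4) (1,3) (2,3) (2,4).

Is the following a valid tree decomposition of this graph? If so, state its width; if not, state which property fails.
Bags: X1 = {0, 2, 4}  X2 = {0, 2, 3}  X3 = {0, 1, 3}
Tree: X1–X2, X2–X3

Yes; width 2.

Every vertex of G appears in some bag (union = {0, 1, 2, 3, 4}); every edge is covered by a bag; and for each vertex v the set of bags containing v is connected in the bag tree. The decomposition is therefore valid. The largest bag has 3 vertices, so the width is 2.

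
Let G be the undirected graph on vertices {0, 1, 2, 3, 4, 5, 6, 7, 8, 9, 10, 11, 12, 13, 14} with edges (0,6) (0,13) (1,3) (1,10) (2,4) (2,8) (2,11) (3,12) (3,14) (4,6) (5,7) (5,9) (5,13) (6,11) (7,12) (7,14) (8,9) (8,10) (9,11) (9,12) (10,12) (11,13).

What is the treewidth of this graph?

3

A width-3 tree decomposition is:
Bags: B1 = {0, 2, 4, 6}  B2 = {0, 2, 6, 11}  B3 = {0, 2, 11, 13}  B4 = {2, 8, 11, 13}  B5 = {8, 9, 11, 13}  B6 = {5, 8, 9, 13}  B7 = {5, 8, 9, 10}  B8 = {5, 9, 10, 12}  B9 = {5, 7, 10, 12}  B10 = {1, 7, 10, 12}  B11 = {1, 3, 7, 12}  B12 = {1, 3, 7, 14}
Tree: B1–B2, B2–B3, B3–B4, B4–B5, B5–B6, B6–B7, B7–B8, B8–B9, B9–B10, B10–B11, B11–B12
Each bag holds 4 vertices, so the decomposition has width 3, which upper-bounds the treewidth. For the lower bound: the 4 vertex sets {0,4,6}, {2}, {11}, {5,8,9,13} are disjoint, each induces a connected subgraph, and every pair is joined by at least one edge of G. Contracting each set to a single vertex therefore yields K_{4} as a minor, and since treewidth is minor-monotone, tw(G) ≥ tw(K_{4}) = 3. Combining the bounds, tw(G) = 3.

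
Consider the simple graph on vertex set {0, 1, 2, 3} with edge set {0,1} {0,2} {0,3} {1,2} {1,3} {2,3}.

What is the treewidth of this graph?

3

A width-3 tree decomposition is:
Bags: B1 = {0, 1, 2, 3}
Tree: (single bag)
With just one bag of size 4, the width is 4 − 1 = 3, so tw(G) ≤ 3. For the lower bound, the 4 vertices {0, 1, 2, 3} are pairwise adjacent, and any tree decomposition puts a clique entirely inside one bag — forcing width ≥ 3. Combining the bounds, tw(G) = 3.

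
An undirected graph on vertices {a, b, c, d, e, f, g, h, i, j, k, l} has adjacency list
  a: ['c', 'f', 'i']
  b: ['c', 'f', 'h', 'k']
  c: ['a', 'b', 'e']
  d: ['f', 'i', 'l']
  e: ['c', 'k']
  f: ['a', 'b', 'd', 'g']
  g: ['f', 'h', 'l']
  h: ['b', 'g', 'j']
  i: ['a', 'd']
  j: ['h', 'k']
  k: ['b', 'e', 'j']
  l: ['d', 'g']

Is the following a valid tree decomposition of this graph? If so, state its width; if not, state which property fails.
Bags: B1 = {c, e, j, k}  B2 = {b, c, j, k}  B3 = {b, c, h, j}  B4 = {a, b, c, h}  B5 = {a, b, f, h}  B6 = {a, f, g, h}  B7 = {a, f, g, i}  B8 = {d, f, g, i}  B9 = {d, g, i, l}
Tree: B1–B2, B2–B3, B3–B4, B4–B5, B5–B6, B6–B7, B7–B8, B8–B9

Vertex coverage: the bags together contain {a, b, c, d, e, f, g, h, i, j, k, l}, the full vertex set. Edge coverage: each edge of G has both endpoints in at least one bag. Running intersection: for every vertex, the bags containing it form a connected subtree. All three properties hold, so this is a valid tree decomposition of width max|bag| − 1 = 3, and hence tw(G) ≤ 3.

Yes; width 3.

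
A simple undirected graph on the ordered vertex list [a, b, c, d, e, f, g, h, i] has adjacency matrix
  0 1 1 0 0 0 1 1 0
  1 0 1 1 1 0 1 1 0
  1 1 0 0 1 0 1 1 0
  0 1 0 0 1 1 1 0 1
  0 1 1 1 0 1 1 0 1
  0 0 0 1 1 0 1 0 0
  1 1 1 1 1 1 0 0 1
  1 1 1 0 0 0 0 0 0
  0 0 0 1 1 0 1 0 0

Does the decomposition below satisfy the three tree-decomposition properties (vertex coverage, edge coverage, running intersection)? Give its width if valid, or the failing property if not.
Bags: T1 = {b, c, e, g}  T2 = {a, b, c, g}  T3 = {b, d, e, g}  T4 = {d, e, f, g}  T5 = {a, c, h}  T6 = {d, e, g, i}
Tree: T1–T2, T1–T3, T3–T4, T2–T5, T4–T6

A tree decomposition must satisfy three properties: every vertex lies in some bag; for every edge, both endpoints lie together in some bag; and for every vertex, the bags containing it form a connected subtree. Here edge (b,h) lies in no bag, so the decomposition is invalid.

No — edge (b,h) lies in no bag.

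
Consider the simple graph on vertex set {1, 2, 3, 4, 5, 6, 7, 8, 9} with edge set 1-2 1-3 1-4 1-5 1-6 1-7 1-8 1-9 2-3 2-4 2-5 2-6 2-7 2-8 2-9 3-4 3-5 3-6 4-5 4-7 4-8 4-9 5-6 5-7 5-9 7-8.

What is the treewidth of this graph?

4

A width-4 tree decomposition is:
Bags: B1 = {1, 2, 3, 5, 6}  B2 = {1, 2, 3, 4, 5}  B3 = {1, 2, 4, 5, 9}  B4 = {1, 2, 4, 5, 7}  B5 = {1, 2, 4, 7, 8}
Tree: B1–B2, B2–B3, B2–B4, B4–B5
Each bag holds 5 vertices, so the decomposition has width 4, which upper-bounds the treewidth. Conversely, {1, 2, 4, 7, 8} is a clique of size 5, and the vertices of any clique must share a bag in every tree decomposition; so some bag has ≥ 5 vertices and tw(G) ≥ 4. The upper and lower bounds meet at 4, so that is the treewidth.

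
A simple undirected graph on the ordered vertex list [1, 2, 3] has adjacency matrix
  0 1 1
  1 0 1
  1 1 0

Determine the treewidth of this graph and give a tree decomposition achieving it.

With just one bag of size 3, the width is 3 − 1 = 2, so tw(G) ≤ 2. For the lower bound, the 3 vertices {1, 2, 3} are pairwise adjacent, and any tree decomposition puts a clique entirely inside one bag — forcing width ≥ 2. The upper and lower bounds meet at 2, so that is the treewidth.

Treewidth 2.
One such decomposition:
Bags: B1 = {1, 2, 3}
Tree: (single bag)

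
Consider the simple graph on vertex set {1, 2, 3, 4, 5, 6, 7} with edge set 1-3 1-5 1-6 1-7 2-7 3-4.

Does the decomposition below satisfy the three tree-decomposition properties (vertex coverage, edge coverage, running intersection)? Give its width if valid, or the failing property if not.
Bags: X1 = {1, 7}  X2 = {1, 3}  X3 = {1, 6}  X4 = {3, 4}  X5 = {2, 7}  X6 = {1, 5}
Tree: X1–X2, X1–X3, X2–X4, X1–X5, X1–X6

Every vertex of G appears in some bag (union = {1, 2, 3, 4, 5, 6, 7}); every edge is covered by a bag; and for each vertex v the set of bags containing v is connected in the bag tree. The decomposition is therefore valid. The largest bag has 2 vertices, so the width is 1.

Yes; width 1.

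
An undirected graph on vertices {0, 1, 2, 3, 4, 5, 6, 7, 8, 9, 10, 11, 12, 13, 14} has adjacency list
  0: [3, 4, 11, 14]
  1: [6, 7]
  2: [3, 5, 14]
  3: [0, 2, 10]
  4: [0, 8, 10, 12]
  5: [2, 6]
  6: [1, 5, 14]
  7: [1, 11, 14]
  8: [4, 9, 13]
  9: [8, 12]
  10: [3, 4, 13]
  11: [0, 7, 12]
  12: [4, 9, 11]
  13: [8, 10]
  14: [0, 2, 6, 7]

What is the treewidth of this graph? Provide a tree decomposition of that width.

The largest bag has 4 vertices, giving width 3; this decomposition certifies tw(G) ≤ 3. For the lower bound: the 4 vertex sets {8,9,13}, {12}, {4}, {0,3,10,11} are disjoint, each induces a connected subgraph, and every pair is joined by at least one edge of G. Contracting each set to a single vertex therefore yields K_{4} as a minor, and since treewidth is minor-monotone, tw(G) ≥ tw(K_{4}) = 3. Combining the bounds, tw(G) = 3.

Treewidth 3.
One optimal decomposition is:
Bags: B1 = {8, 9, 12, 13}  B2 = {4, 8, 12, 13}  B3 = {4, 10, 12, 13}  B4 = {4, 10, 11, 12}  B5 = {0, 4, 10, 11}  B6 = {0, 3, 10, 11}  B7 = {0, 3, 7, 11}  B8 = {0, 3, 7, 14}  B9 = {2, 3, 7, 14}  B10 = {1, 2, 7, 14}  B11 = {1, 2, 6, 14}  B12 = {1, 2, 5, 6}
Tree: B1–B2, B2–B3, B3–B4, B4–B5, B5–B6, B6–B7, B7–B8, B8–B9, B9–B10, B10–B11, B11–B12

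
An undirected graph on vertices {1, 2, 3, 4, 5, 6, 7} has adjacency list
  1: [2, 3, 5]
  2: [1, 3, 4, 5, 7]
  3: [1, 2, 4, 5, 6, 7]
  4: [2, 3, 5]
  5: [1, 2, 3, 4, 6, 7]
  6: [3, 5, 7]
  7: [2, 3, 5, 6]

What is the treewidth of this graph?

A width-3 tree decomposition is:
Bags: B1 = {2, 3, 5, 7}  B2 = {1, 2, 3, 5}  B3 = {3, 5, 6, 7}  B4 = {2, 3, 4, 5}
Tree: B1–B2, B1–B3, B2–B4
The largest bag has 4 vertices, giving width 3; this decomposition certifies tw(G) ≤ 3. For the lower bound, the 4 vertices {1, 2, 3, 5} are pairwise adjacent, and any tree decomposition puts a clique entirely inside one bag — forcing width ≥ 3. Combining the bounds, tw(G) = 3.

3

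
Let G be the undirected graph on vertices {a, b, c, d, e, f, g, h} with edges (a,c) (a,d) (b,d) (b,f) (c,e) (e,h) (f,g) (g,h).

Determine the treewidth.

2

A width-2 tree decomposition is:
Bags: B1 = {c, e, h}  B2 = {a, c, h}  B3 = {a, d, h}  B4 = {b, d, h}  B5 = {b, f, h}  B6 = {f, g, h}
Tree: B1–B2, B2–B3, B3–B4, B4–B5, B5–B6
The largest bag has 3 vertices, giving width 2; this decomposition certifies tw(G) ≤ 2. The edges h–e–c–a–d–b–f–g–h form a cycle, so G is not a tree and its treewidth is at least 2. The upper and lower bounds meet at 2, so that is the treewidth.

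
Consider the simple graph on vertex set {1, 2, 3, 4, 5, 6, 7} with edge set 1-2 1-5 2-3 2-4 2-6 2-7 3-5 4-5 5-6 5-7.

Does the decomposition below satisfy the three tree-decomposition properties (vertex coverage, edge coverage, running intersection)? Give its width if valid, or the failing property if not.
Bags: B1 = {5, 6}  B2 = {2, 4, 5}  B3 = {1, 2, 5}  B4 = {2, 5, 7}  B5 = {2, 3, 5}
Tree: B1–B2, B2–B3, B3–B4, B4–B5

No — edge (2,6) lies in no bag.

A tree decomposition must satisfy three properties: every vertex lies in some bag; for every edge, both endpoints lie together in some bag; and for every vertex, the bags containing it form a connected subtree. Here edge (2,6) lies in no bag, so the decomposition is invalid.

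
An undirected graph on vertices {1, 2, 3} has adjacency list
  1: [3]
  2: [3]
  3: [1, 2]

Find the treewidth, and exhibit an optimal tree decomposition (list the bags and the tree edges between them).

Each bag holds 2 vertices, so the decomposition has width 1, which upper-bounds the treewidth. Since G has at least one edge (e.g. 2–3), it is not an edgeless graph, so tw(G) ≥ 1. Therefore the treewidth is 1.

Treewidth 1.
Bags: B1 = {2, 3}  B2 = {1, 3}
Tree: B1–B2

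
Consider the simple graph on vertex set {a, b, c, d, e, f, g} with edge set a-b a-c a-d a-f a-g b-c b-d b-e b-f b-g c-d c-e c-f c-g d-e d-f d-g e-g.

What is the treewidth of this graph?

A width-4 tree decomposition is:
Bags: B1 = {a, b, c, d, g}  B2 = {b, c, d, e, g}  B3 = {a, b, c, d, f}
Tree: B1–B2, B1–B3
Every bag has size at most 5, so the width is 5 − 1 = 4 and tw(G) ≤ 4. On the other hand G contains the 5-clique {b, c, d, e, g}. A clique must lie in a single bag of any decomposition, so no decomposition can have width below 4. Therefore the treewidth is 4.

4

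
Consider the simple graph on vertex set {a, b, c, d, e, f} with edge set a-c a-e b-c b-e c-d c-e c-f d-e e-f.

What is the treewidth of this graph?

2

A width-2 tree decomposition is:
Bags: B1 = {b, c, e}  B2 = {a, c, e}  B3 = {c, d, e}  B4 = {c, e, f}
Tree: B1–B2, B1–B3, B2–B4
Every bag has size at most 3, so the width is 3 − 1 = 2 and tw(G) ≤ 2. For the lower bound, the 3 vertices {c, d, e} are pairwise adjacent, and any tree decomposition puts a clique entirely inside one bag — forcing width ≥ 2. Combining the bounds, tw(G) = 2.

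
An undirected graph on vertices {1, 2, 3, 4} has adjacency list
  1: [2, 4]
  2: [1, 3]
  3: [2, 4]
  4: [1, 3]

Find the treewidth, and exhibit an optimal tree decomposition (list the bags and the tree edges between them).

The largest bag has 3 vertices, giving width 2; this decomposition certifies tw(G) ≤ 2. Since 4–3–2–1–4 is a cycle in G, G is not acyclic. Forests are exactly the graphs of treewidth ≤ 1, so tw(G) ≥ 2. Hence tw(G) = 2 exactly.

Treewidth 2.
One optimal decomposition is:
Bags: B1 = {2, 3, 4}  B2 = {1, 2, 4}
Tree: B1–B2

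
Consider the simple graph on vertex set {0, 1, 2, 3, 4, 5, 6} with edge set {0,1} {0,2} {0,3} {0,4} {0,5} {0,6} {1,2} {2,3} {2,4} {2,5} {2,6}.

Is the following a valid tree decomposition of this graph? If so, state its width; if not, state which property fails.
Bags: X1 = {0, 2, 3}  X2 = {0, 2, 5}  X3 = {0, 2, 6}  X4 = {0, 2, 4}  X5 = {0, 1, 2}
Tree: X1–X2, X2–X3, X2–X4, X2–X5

Every vertex of G appears in some bag (union = {0, 1, 2, 3, 4, 5, 6}); every edge is covered by a bag; and for each vertex v the set of bags containing v is connected in the bag tree. The decomposition is therefore valid. The largest bag has 3 vertices, so the width is 2.

Yes; width 2.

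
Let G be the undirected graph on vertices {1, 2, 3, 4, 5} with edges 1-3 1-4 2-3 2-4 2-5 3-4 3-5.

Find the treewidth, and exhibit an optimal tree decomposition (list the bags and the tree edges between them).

Every bag has size at most 3, so the width is 3 − 1 = 2 and tw(G) ≤ 2. For the lower bound, the 3 vertices {1, 3, 4} are pairwise adjacent, and any tree decomposition puts a clique entirely inside one bag — forcing width ≥ 2. Combining the bounds, tw(G) = 2.

Treewidth 2.
Bags: B1 = {2, 3, 4}  B2 = {1, 3, 4}  B3 = {2, 3, 5}
Tree: B1–B2, B1–B3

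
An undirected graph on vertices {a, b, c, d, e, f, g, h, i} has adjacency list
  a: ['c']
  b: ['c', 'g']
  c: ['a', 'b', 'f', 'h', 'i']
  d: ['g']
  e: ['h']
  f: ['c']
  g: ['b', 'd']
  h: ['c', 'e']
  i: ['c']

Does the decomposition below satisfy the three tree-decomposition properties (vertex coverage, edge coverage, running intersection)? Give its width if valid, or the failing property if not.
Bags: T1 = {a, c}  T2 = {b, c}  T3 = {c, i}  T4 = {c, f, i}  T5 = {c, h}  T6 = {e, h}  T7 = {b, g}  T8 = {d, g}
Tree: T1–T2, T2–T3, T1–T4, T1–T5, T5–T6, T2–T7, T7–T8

No — bags containing vertex i are not connected in the tree.

A tree decomposition must satisfy three properties: every vertex lies in some bag; for every edge, both endpoints lie together in some bag; and for every vertex, the bags containing it form a connected subtree. Here bags containing vertex i are not connected in the tree, so the decomposition is invalid.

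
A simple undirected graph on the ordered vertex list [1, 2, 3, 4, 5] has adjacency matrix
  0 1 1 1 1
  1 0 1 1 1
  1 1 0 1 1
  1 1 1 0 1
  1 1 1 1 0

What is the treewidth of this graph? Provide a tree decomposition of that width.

Treewidth 4.
One optimal decomposition is:
Bags: B1 = {1, 2, 3, 4, 5}
Tree: (single bag)

With just one bag of size 5, the width is 5 − 1 = 4, so tw(G) ≤ 4. Conversely, {1, 2, 3, 4, 5} is a clique of size 5, and the vertices of any clique must share a bag in every tree decomposition; so some bag has ≥ 5 vertices and tw(G) ≥ 4. The upper and lower bounds meet at 4, so that is the treewidth.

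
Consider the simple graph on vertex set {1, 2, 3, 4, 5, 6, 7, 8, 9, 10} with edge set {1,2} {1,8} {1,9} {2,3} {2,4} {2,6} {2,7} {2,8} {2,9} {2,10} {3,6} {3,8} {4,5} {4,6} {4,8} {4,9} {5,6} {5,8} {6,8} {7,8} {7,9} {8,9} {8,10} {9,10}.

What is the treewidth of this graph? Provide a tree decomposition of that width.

Treewidth 3.
Bags: B1 = {2, 7, 8, 9}  B2 = {2, 4, 8, 9}  B3 = {2, 4, 6, 8}  B4 = {2, 3, 6, 8}  B5 = {2, 8, 9, 10}  B6 = {4, 5, 6, 8}  B7 = {1, 2, 8, 9}
Tree: B1–B2, B2–B3, B3–B4, B1–B5, B3–B6, B5–B7

The largest bag has 4 vertices, giving width 3; this decomposition certifies tw(G) ≤ 3. For the lower bound, the 4 vertices {1, 2, 8, 9} are pairwise adjacent, and any tree decomposition puts a clique entirely inside one bag — forcing width ≥ 3. The upper and lower bounds meet at 3, so that is the treewidth.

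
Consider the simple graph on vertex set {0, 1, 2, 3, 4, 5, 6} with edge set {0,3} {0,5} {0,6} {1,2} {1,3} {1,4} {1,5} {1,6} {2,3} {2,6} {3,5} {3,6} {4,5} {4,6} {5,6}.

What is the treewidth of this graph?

A width-3 tree decomposition is:
Bags: B1 = {0, 3, 5, 6}  B2 = {1, 3, 5, 6}  B3 = {1, 4, 5, 6}  B4 = {1, 2, 3, 6}
Tree: B1–B2, B2–B3, B2–B4
The largest bag has 4 vertices, giving width 3; this decomposition certifies tw(G) ≤ 3. For the lower bound, the 4 vertices {0, 3, 5, 6} are pairwise adjacent, and any tree decomposition puts a clique entirely inside one bag — forcing width ≥ 3. Hence tw(G) = 3 exactly.

3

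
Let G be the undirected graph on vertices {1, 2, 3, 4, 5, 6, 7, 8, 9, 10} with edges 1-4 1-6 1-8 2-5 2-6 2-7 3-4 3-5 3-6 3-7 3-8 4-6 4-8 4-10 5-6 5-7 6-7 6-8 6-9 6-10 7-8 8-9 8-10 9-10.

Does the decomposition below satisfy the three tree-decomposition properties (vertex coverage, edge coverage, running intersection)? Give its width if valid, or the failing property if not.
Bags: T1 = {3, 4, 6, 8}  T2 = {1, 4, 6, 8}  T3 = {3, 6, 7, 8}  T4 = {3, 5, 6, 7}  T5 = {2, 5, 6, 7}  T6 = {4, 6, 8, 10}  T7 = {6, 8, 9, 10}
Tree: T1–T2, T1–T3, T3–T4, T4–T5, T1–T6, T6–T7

Yes; width 3.

Vertex coverage: the bags together contain {1, 2, 3, 4, 5, 6, 7, 8, 9, 10}, the full vertex set. Edge coverage: each edge of G has both endpoints in at least one bag. Running intersection: for every vertex, the bags containing it form a connected subtree. All three properties hold, so this is a valid tree decomposition of width max|bag| − 1 = 3, and hence tw(G) ≤ 3.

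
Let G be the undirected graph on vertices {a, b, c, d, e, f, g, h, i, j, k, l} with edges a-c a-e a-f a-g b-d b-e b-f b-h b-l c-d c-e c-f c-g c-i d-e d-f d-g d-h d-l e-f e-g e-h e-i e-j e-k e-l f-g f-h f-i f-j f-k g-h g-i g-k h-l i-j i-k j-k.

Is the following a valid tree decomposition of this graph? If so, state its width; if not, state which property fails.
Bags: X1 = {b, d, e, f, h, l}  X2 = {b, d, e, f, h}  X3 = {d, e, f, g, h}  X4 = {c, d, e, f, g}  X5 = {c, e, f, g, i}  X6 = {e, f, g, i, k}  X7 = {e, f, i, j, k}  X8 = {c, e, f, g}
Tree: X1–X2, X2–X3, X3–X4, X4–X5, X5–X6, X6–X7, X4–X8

No — vertex a appears in no bag.

A tree decomposition must satisfy three properties: every vertex lies in some bag; for every edge, both endpoints lie together in some bag; and for every vertex, the bags containing it form a connected subtree. Here vertex a appears in no bag, so the decomposition is invalid.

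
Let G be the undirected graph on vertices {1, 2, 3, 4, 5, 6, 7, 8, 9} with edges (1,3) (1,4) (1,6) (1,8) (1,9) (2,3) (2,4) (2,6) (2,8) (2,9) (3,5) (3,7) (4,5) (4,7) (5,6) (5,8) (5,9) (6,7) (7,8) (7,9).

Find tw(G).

4

A width-4 tree decomposition is:
Bags: B1 = {1, 2, 4, 5, 7}  B2 = {1, 2, 5, 7, 9}  B3 = {1, 2, 5, 7, 8}  B4 = {1, 2, 5, 6, 7}  B5 = {1, 2, 3, 5, 7}
Tree: B1–B2, B2–B3, B3–B4, B4–B5
The largest bag has 5 vertices, giving width 4; this decomposition certifies tw(G) ≤ 4. For the lower bound: the 5 vertex sets {4,5}, {7,9}, {2,8}, {1}, {6} are disjoint, each induces a connected subgraph, and every pair is joined by at least one edge of G. Contracting each set to a single vertex therefore yields K_{5} as a minor, and since treewidth is minor-monotone, tw(G) ≥ tw(K_{5}) = 4. Therefore the treewidth is 4.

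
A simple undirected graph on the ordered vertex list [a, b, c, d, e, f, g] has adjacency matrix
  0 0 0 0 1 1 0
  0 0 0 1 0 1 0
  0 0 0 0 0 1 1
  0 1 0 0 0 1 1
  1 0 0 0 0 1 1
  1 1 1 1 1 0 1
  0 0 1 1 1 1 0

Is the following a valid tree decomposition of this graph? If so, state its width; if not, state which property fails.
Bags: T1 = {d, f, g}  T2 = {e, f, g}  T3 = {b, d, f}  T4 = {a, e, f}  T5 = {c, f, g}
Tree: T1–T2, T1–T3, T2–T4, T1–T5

Yes; width 2.

Checking the three conditions: (i) the bags cover all of {a, b, c, d, e, f, g}; (ii) for each edge, some bag contains both endpoints; (iii) the bags containing any fixed vertex form a subtree. All hold, so the decomposition is valid with width 3 − 1 = 2.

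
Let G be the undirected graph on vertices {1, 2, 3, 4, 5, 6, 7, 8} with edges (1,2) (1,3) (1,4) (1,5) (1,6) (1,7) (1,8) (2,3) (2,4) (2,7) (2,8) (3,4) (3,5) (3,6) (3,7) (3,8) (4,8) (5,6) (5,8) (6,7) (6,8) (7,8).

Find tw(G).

A width-4 tree decomposition is:
Bags: B1 = {1, 2, 3, 7, 8}  B2 = {1, 3, 6, 7, 8}  B3 = {1, 2, 3, 4, 8}  B4 = {1, 3, 5, 6, 8}
Tree: B1–B2, B1–B3, B2–B4
Every bag has size at most 5, so the width is 5 − 1 = 4 and tw(G) ≤ 4. On the other hand G contains the 5-clique {1, 2, 3, 4, 8}. A clique must lie in a single bag of any decomposition, so no decomposition can have width below 4. The upper and lower bounds meet at 4, so that is the treewidth.

4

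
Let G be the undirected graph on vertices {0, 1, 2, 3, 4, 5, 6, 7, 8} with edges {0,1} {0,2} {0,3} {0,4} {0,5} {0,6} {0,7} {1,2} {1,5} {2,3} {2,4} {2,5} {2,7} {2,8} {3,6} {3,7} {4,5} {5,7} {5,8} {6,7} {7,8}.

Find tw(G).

3

A width-3 tree decomposition is:
Bags: B1 = {0, 2, 4, 5}  B2 = {0, 1, 2, 5}  B3 = {0, 2, 5, 7}  B4 = {2, 5, 7, 8}  B5 = {0, 2, 3, 7}  B6 = {0, 3, 6, 7}
Tree: B1–B2, B2–B3, B3–B4, B3–B5, B5–B6
Every bag has size at most 4, so the width is 4 − 1 = 3 and tw(G) ≤ 3. On the other hand G contains the 4-clique {0, 2, 3, 7}. A clique must lie in a single bag of any decomposition, so no decomposition can have width below 3. Combining the bounds, tw(G) = 3.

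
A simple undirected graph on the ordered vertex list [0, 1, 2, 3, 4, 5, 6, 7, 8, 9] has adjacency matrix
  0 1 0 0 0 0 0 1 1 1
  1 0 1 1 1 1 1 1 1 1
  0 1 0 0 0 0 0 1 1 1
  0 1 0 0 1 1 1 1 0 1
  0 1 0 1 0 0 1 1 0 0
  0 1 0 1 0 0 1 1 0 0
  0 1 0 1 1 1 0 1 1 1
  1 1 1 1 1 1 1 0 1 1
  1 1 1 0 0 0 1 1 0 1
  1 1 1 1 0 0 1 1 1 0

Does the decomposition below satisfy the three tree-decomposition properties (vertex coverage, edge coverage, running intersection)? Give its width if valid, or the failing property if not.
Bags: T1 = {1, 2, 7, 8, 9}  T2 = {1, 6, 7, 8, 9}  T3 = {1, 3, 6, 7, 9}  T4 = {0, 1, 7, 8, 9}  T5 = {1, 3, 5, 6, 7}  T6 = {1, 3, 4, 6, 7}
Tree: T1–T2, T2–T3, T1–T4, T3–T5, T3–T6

Checking the three conditions: (i) the bags cover all of {0, 1, 2, 3, 4, 5, 6, 7, 8, 9}; (ii) for each edge, some bag contains both endpoints; (iii) the bags containing any fixed vertex form a subtree. All hold, so the decomposition is valid with width 5 − 1 = 4.

Yes; width 4.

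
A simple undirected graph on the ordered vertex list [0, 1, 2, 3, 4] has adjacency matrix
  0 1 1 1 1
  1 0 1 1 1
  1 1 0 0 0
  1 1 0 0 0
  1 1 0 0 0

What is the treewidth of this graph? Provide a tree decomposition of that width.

Treewidth 2.
One optimal decomposition is:
Bags: B1 = {0, 1, 3}  B2 = {0, 1, 2}  B3 = {0, 1, 4}
Tree: B1–B2, B1–B3

Each bag holds 3 vertices, so the decomposition has width 2, which upper-bounds the treewidth. On the other hand G contains the 3-clique {0, 1, 2}. A clique must lie in a single bag of any decomposition, so no decomposition can have width below 2. The upper and lower bounds meet at 2, so that is the treewidth.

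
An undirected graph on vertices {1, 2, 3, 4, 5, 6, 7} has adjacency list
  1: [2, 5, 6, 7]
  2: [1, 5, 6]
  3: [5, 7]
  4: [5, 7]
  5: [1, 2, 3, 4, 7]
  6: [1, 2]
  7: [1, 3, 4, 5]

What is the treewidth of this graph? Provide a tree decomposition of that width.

Treewidth 2.
Bags: B1 = {4, 5, 7}  B2 = {1, 5, 7}  B3 = {3, 5, 7}  B4 = {1, 2, 5}  B5 = {1, 2, 6}
Tree: B1–B2, B1–B3, B2–B4, B4–B5

The largest bag has 3 vertices, giving width 2; this decomposition certifies tw(G) ≤ 2. Conversely, {1, 2, 5} is a clique of size 3, and the vertices of any clique must share a bag in every tree decomposition; so some bag has ≥ 3 vertices and tw(G) ≥ 2. Therefore the treewidth is 2.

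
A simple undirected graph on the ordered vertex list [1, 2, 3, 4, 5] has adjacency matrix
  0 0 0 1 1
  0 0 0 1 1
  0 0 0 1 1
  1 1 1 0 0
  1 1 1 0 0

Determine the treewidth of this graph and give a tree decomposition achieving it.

Every bag has size at most 3, so the width is 3 − 1 = 2 and tw(G) ≤ 2. For the lower bound, G contains the cycle 2–5–1–4–2, so G is not a forest; only forests have treewidth ≤ 1, hence tw(G) ≥ 2. Hence tw(G) = 2 exactly.

Treewidth 2.
One optimal decomposition is:
Bags: B1 = {2, 4, 5}  B2 = {1, 4, 5}  B3 = {3, 4, 5}
Tree: B1–B2, B2–B3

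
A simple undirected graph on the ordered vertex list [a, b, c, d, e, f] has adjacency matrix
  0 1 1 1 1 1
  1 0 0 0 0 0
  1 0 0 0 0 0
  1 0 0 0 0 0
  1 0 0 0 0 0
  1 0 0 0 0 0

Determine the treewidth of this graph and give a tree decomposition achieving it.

The largest bag has 2 vertices, giving width 1; this decomposition certifies tw(G) ≤ 1. Since G has at least one edge (e.g. a–e), it is not an edgeless graph, so tw(G) ≥ 1. The upper and lower bounds meet at 1, so that is the treewidth.

Treewidth 1.
Bags: B1 = {a, e}  B2 = {a, c}  B3 = {a, f}  B4 = {a, d}  B5 = {a, b}
Tree: B1–B2, B1–B3, B1–B4, B4–B5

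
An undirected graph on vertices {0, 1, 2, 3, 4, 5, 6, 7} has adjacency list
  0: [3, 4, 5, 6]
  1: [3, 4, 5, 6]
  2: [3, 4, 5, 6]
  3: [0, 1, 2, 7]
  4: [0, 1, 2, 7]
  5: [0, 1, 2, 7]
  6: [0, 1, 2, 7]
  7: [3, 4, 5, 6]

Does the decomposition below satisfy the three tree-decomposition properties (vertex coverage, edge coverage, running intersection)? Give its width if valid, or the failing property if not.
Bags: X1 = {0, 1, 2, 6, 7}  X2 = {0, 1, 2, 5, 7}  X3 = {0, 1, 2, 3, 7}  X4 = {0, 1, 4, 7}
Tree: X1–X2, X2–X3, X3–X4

A tree decomposition must satisfy three properties: every vertex lies in some bag; for every edge, both endpoints lie together in some bag; and for every vertex, the bags containing it form a connected subtree. Here edge (2,4) lies in no bag, so the decomposition is invalid.

No — edge (2,4) lies in no bag.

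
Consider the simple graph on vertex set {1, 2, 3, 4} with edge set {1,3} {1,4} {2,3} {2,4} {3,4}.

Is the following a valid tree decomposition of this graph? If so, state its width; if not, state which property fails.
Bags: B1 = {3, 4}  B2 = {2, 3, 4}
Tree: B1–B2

A tree decomposition must satisfy three properties: every vertex lies in some bag; for every edge, both endpoints lie together in some bag; and for every vertex, the bags containing it form a connected subtree. Here vertex 1 appears in no bag, so the decomposition is invalid.

No — vertex 1 appears in no bag.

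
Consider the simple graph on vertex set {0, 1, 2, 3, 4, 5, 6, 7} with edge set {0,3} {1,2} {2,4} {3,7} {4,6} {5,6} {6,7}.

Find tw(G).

A width-1 tree decomposition is:
Bags: B1 = {6, 7}  B2 = {3, 7}  B3 = {4, 6}  B4 = {2, 4}  B5 = {5, 6}  B6 = {0, 3}  B7 = {1, 2}
Tree: B1–B2, B1–B3, B3–B4, B3–B5, B2–B6, B4–B7
The largest bag has 2 vertices, giving width 1; this decomposition certifies tw(G) ≤ 1. Any graph with an edge has treewidth ≥ 1, and G has the edge 6–7. Therefore the treewidth is 1.

1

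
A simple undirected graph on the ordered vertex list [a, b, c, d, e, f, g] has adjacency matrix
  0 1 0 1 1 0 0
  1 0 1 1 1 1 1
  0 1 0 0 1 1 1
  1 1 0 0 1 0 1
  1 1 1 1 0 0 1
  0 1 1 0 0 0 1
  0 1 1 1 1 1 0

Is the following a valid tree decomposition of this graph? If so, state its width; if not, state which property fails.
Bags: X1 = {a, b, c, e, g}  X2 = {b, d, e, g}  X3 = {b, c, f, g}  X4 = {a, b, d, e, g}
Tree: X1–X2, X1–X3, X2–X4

A tree decomposition must satisfy three properties: every vertex lies in some bag; for every edge, both endpoints lie together in some bag; and for every vertex, the bags containing it form a connected subtree. Here bags containing vertex a are not connected in the tree, so the decomposition is invalid.

No — bags containing vertex a are not connected in the tree.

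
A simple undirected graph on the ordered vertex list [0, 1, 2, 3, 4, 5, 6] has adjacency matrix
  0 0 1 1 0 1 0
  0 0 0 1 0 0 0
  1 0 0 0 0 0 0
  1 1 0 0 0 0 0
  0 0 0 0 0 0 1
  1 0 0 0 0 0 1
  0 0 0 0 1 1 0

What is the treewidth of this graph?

A width-1 tree decomposition is:
Bags: B1 = {0, 5}  B2 = {5, 6}  B3 = {4, 6}  B4 = {0, 3}  B5 = {0, 2}  B6 = {1, 3}
Tree: B1–B2, B2–B3, B1–B4, B1–B5, B4–B6
Every bag has size at most 2, so the width is 2 − 1 = 1 and tw(G) ≤ 1. G has an edge, so its treewidth is at least 1. Therefore the treewidth is 1.

1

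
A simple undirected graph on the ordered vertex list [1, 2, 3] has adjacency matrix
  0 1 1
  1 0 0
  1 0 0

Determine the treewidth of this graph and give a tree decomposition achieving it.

Each bag holds 2 vertices, so the decomposition has width 1, which upper-bounds the treewidth. G has an edge, so its treewidth is at least 1. Hence tw(G) = 1 exactly.

Treewidth 1.
One optimal decomposition is:
Bags: B1 = {1, 3}  B2 = {1, 2}
Tree: B1–B2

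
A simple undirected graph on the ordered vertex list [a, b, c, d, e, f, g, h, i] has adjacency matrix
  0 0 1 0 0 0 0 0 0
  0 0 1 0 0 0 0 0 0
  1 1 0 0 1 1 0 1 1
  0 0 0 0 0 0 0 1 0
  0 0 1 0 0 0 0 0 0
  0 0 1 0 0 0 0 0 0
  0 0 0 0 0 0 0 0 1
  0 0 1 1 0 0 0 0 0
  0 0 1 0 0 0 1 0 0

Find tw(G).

1

A width-1 tree decomposition is:
Bags: B1 = {c, i}  B2 = {b, c}  B3 = {a, c}  B4 = {c, h}  B5 = {d, h}  B6 = {c, e}  B7 = {c, f}  B8 = {g, i}
Tree: B1–B2, B2–B3, B2–B4, B4–B5, B2–B6, B6–B7, B1–B8
Each bag holds 2 vertices, so the decomposition has width 1, which upper-bounds the treewidth. Since G has at least one edge (e.g. c–i), it is not an edgeless graph, so tw(G) ≥ 1. Therefore the treewidth is 1.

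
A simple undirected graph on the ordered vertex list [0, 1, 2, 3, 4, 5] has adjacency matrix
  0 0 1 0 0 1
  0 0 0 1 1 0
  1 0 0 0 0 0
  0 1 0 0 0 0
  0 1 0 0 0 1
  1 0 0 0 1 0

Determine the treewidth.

A width-1 tree decomposition is:
Bags: B1 = {1, 3}  B2 = {1, 4}  B3 = {4, 5}  B4 = {0, 5}  B5 = {0, 2}
Tree: B1–B2, B2–B3, B3–B4, B4–B5
The largest bag has 2 vertices, giving width 1; this decomposition certifies tw(G) ≤ 1. Since G has at least one edge (e.g. 3–1), it is not an edgeless graph, so tw(G) ≥ 1. The upper and lower bounds meet at 1, so that is the treewidth.

1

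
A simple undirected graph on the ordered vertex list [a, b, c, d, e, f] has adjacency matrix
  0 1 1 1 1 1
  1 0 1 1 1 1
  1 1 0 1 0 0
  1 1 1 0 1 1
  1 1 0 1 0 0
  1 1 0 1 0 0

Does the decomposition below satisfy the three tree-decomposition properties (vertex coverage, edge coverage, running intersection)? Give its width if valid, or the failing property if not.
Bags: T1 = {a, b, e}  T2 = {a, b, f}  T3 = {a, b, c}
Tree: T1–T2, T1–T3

A tree decomposition must satisfy three properties: every vertex lies in some bag; for every edge, both endpoints lie together in some bag; and for every vertex, the bags containing it form a connected subtree. Here vertex d appears in no bag, so the decomposition is invalid.

No — vertex d appears in no bag.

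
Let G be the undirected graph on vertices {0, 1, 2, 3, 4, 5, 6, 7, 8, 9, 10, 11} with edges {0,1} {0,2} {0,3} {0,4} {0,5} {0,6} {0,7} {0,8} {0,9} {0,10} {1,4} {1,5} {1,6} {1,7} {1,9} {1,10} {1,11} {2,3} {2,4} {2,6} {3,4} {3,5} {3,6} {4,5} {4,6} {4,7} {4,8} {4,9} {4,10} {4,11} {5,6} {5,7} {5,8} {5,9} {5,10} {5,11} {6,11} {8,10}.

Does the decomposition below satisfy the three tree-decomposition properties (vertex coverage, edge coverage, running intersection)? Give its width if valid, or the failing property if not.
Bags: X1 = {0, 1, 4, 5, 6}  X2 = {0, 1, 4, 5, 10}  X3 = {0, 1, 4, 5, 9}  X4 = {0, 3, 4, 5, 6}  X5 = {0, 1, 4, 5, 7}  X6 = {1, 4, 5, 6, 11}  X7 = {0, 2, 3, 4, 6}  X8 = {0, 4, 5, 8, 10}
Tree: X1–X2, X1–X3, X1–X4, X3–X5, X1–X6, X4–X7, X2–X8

Yes; width 4.

Every vertex of G appears in some bag (union = {0, 1, 2, 3, 4, 5, 6, 7, 8, 9, 10, 11}); every edge is covered by a bag; and for each vertex v the set of bags containing v is connected in the bag tree. The decomposition is therefore valid. The largest bag has 5 vertices, so the width is 4.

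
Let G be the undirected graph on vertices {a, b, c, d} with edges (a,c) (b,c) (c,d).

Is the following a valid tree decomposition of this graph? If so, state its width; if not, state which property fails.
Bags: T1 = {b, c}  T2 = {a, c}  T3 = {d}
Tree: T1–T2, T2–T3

A tree decomposition must satisfy three properties: every vertex lies in some bag; for every edge, both endpoints lie together in some bag; and for every vertex, the bags containing it form a connected subtree. Here edge (c,d) lies in no bag, so the decomposition is invalid.

No — edge (c,d) lies in no bag.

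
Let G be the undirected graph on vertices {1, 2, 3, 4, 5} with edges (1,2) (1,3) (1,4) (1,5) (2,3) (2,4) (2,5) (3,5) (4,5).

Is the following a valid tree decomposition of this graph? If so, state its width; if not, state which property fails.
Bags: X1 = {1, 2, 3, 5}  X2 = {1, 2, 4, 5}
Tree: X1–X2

Yes; width 3.

Every vertex of G appears in some bag (union = {1, 2, 3, 4, 5}); every edge is covered by a bag; and for each vertex v the set of bags containing v is connected in the bag tree. The decomposition is therefore valid. The largest bag has 4 vertices, so the width is 3.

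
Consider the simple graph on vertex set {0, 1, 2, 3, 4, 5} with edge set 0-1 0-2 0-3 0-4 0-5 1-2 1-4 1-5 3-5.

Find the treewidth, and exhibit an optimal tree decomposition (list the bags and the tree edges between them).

The largest bag has 3 vertices, giving width 2; this decomposition certifies tw(G) ≤ 2. For the lower bound, the 3 vertices {0, 1, 2} are pairwise adjacent, and any tree decomposition puts a clique entirely inside one bag — forcing width ≥ 2. Therefore the treewidth is 2.

Treewidth 2.
One optimal decomposition is:
Bags: B1 = {0, 1, 5}  B2 = {0, 1, 2}  B3 = {0, 3, 5}  B4 = {0, 1, 4}
Tree: B1–B2, B1–B3, B1–B4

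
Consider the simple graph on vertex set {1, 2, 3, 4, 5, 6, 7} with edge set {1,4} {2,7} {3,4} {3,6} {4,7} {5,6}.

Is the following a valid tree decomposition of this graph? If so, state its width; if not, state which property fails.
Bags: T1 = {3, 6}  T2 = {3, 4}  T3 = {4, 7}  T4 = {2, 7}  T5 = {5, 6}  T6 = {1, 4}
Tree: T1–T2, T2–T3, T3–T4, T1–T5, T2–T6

Every vertex of G appears in some bag (union = {1, 2, 3, 4, 5, 6, 7}); every edge is covered by a bag; and for each vertex v the set of bags containing v is connected in the bag tree. The decomposition is therefore valid. The largest bag has 2 vertices, so the width is 1.

Yes; width 1.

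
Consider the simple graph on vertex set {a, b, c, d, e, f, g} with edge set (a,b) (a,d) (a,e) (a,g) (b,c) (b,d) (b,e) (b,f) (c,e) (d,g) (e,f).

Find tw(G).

A width-2 tree decomposition is:
Bags: B1 = {a, b, e}  B2 = {a, b, d}  B3 = {b, c, e}  B4 = {b, e, f}  B5 = {a, d, g}
Tree: B1–B2, B1–B3, B3–B4, B2–B5
Every bag has size at most 3, so the width is 3 − 1 = 2 and tw(G) ≤ 2. For the lower bound, the 3 vertices {a, d, g} are pairwise adjacent, and any tree decomposition puts a clique entirely inside one bag — forcing width ≥ 2. Combining the bounds, tw(G) = 2.

2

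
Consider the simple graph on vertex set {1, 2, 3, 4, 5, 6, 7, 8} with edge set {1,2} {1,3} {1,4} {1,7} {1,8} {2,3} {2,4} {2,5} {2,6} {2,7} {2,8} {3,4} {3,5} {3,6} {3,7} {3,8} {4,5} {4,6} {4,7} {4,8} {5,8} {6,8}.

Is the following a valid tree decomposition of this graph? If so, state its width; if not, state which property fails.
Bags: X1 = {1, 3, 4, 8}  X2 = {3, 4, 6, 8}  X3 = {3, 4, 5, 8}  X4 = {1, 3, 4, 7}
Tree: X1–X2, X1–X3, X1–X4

No — vertex 2 appears in no bag.

A tree decomposition must satisfy three properties: every vertex lies in some bag; for every edge, both endpoints lie together in some bag; and for every vertex, the bags containing it form a connected subtree. Here vertex 2 appears in no bag, so the decomposition is invalid.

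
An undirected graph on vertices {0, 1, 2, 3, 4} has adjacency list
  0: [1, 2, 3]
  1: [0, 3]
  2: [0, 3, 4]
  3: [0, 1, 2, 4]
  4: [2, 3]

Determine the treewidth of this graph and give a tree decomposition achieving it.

The largest bag has 3 vertices, giving width 2; this decomposition certifies tw(G) ≤ 2. Conversely, {0, 1, 3} is a clique of size 3, and the vertices of any clique must share a bag in every tree decomposition; so some bag has ≥ 3 vertices and tw(G) ≥ 2. Combining the bounds, tw(G) = 2.

Treewidth 2.
Bags: B1 = {0, 2, 3}  B2 = {2, 3, 4}  B3 = {0, 1, 3}
Tree: B1–B2, B1–B3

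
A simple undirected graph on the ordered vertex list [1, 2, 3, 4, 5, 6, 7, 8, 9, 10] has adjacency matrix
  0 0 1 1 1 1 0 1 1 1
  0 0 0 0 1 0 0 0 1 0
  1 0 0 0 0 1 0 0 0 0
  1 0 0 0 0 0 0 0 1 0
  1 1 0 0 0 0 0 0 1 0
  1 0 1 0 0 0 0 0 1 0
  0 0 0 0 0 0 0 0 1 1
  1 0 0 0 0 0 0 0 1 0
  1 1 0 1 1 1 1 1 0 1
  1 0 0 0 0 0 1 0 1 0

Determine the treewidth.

2

A width-2 tree decomposition is:
Bags: B1 = {1, 6, 9}  B2 = {1, 8, 9}  B3 = {1, 9, 10}  B4 = {1, 5, 9}  B5 = {1, 3, 6}  B6 = {7, 9, 10}  B7 = {2, 5, 9}  B8 = {1, 4, 9}
Tree: B1–B2, B1–B3, B1–B4, B1–B5, B3–B6, B4–B7, B3–B8
Every bag has size at most 3, so the width is 3 − 1 = 2 and tw(G) ≤ 2. For the lower bound, the 3 vertices {1, 4, 9} are pairwise adjacent, and any tree decomposition puts a clique entirely inside one bag — forcing width ≥ 2. Combining the bounds, tw(G) = 2.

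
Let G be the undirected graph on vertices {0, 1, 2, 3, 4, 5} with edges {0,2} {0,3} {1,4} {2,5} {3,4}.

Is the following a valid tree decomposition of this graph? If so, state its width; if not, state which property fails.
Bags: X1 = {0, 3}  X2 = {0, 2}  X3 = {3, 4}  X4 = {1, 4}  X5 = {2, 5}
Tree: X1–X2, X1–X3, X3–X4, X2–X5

Checking the three conditions: (i) the bags cover all of {0, 1, 2, 3, 4, 5}; (ii) for each edge, some bag contains both endpoints; (iii) the bags containing any fixed vertex form a subtree. All hold, so the decomposition is valid with width 2 − 1 = 1.

Yes; width 1.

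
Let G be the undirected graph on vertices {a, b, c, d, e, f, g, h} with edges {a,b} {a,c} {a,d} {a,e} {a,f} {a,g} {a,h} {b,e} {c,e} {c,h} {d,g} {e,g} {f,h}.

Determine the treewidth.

2

A width-2 tree decomposition is:
Bags: B1 = {a, c, e}  B2 = {a, e, g}  B3 = {a, b, e}  B4 = {a, c, h}  B5 = {a, d, g}  B6 = {a, f, h}
Tree: B1–B2, B2–B3, B1–B4, B2–B5, B4–B6
The largest bag has 3 vertices, giving width 2; this decomposition certifies tw(G) ≤ 2. Conversely, {a, d, g} is a clique of size 3, and the vertices of any clique must share a bag in every tree decomposition; so some bag has ≥ 3 vertices and tw(G) ≥ 2. Therefore the treewidth is 2.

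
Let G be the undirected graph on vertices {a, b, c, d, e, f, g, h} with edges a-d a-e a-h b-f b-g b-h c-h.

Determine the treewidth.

A width-1 tree decomposition is:
Bags: B1 = {b, h}  B2 = {a, h}  B3 = {c, h}  B4 = {b, g}  B5 = {b, f}  B6 = {a, d}  B7 = {a, e}
Tree: B1–B2, B1–B3, B1–B4, B4–B5, B2–B6, B2–B7
Every bag has size at most 2, so the width is 2 − 1 = 1 and tw(G) ≤ 1. G has an edge, so its treewidth is at least 1. Hence tw(G) = 1 exactly.

1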